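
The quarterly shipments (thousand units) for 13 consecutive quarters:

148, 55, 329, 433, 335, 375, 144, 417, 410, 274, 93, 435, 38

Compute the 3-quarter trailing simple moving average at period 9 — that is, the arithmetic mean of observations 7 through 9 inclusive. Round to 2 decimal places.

323.67

Sum of periods 7–9: 144 + 417 + 410 = 971
Divide by 3: 971 / 3 = 323.67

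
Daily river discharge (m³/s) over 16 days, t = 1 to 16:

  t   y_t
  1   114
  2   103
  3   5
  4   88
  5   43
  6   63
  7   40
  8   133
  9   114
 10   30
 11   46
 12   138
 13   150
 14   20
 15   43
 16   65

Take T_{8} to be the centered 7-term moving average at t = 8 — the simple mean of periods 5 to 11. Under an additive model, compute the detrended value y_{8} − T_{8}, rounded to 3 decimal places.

66.000

Trend T_8 = (43 + 63 + 40 + 133 + 114 + 30 + 46) / 7 = 469/7 = 67.00000
Detrended value: 133 − 67.00000 = 66.000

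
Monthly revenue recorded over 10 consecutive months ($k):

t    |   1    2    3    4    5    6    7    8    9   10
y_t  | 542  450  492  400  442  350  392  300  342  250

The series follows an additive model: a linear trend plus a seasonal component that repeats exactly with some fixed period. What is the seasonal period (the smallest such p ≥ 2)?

2

First differences y_{t+1} − y_t: -92, 42, -92, 42, -92, 42, …
The difference pattern repeats every 2 terms and not for any smaller step, so p = 2.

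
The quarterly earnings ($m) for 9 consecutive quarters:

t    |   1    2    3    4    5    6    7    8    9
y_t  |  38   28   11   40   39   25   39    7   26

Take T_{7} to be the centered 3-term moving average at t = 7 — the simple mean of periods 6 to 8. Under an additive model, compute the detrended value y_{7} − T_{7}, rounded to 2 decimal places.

Trend T_7 = (25 + 39 + 7) / 3 = 71/3 = 23.6667
Detrended value: 39 − 23.6667 = 15.33

15.33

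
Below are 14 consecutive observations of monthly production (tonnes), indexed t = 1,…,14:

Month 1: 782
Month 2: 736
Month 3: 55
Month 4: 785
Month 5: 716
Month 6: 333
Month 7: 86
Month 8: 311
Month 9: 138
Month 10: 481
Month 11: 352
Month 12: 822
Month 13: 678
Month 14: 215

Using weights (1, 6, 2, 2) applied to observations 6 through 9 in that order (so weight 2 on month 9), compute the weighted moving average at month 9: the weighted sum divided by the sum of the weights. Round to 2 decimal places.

Weighted sum: 1·333 + 6·86 + 2·311 + 2·138 = 333 + 516 + 622 + 276 = 1747
Weight total: 1 + 6 + 2 + 2 = 11
WMA = 1747 / 11 = 158.82

158.82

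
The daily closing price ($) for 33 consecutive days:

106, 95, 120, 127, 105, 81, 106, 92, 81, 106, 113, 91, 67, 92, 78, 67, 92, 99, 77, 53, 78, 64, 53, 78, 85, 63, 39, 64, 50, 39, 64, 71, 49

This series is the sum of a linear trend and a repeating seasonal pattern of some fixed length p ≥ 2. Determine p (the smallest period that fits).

First differences y_{t+1} − y_t: -11, 25, 7, -22, -24, 25, -14, -11, 25, 7, -22, -24, 25, -14, -11, 25, …
The difference pattern repeats every 7 terms and not for any smaller step, so p = 7.

7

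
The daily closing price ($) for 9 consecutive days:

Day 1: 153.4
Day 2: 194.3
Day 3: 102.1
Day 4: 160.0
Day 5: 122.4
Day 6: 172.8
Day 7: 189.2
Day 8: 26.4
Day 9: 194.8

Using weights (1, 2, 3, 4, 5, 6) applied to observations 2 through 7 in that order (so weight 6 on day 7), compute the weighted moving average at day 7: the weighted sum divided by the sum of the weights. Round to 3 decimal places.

Weighted sum: 1·194.3 + 2·102.1 + 3·160.0 + 4·122.4 + 5·172.8 + 6·189.2 = 194.3 + 204.2 + 480.0 + 489.6 + 864.0 + 1135.2 = 3367.3
Weight total: 1 + 2 + 3 + 4 + 5 + 6 = 21
WMA = 3367.3 / 21 = 160.348

160.348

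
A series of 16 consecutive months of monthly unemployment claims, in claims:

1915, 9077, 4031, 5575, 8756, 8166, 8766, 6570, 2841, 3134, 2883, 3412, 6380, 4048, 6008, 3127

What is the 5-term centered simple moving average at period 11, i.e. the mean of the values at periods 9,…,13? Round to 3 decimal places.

Sum of periods 9–13: 2841 + 3134 + 2883 + 3412 + 6380 = 18650
Divide by 5: 18650 / 5 = 3730.000

3730.000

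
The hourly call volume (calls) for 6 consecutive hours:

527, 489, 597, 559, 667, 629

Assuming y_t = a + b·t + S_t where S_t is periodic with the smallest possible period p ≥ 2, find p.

2

First differences y_{t+1} − y_t: -38, 108, -38, 108, -38, …
The difference pattern repeats every 2 terms and not for any smaller step, so p = 2.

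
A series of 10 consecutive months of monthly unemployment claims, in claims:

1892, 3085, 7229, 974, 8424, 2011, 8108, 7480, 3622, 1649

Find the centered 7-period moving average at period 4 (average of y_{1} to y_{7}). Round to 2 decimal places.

Sum of periods 1–7: 1892 + 3085 + 7229 + 974 + 8424 + 2011 + 8108 = 31723
Divide by 7: 31723 / 7 = 4531.86

4531.86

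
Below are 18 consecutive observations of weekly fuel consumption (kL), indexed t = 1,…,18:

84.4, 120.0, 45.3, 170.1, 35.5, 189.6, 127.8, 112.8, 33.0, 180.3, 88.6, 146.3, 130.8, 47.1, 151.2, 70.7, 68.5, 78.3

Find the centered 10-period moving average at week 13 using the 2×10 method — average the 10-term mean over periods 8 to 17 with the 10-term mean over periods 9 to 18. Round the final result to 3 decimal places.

Sum over 8–17: 112.8 + 33.0 + 180.3 + 88.6 + 146.3 + 130.8 + 47.1 + 151.2 + 70.7 + 68.5 = 1029.3
Sum over 9–18: 33.0 + 180.3 + 88.6 + 146.3 + 130.8 + 47.1 + 151.2 + 70.7 + 68.5 + 78.3 = 994.8
CMA at t=13 = (1029.3 + 994.8) / (2·10) = 2024.1 / 20 = 101.205

101.205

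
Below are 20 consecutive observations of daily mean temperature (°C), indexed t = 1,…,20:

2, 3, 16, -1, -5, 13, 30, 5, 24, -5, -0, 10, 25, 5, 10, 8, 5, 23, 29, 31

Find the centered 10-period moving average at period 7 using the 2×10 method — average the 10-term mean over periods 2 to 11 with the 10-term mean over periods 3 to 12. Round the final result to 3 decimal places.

8.350

Sum over 2–11: 3 + 16 + (-1) + (-5) + 13 + 30 + 5 + 24 + (-5) + (-0) = 80
Sum over 3–12: 16 + (-1) + (-5) + 13 + 30 + 5 + 24 + (-5) + (-0) + 10 = 87
CMA at t=7 = (80 + 87) / (2·10) = 167 / 20 = 8.350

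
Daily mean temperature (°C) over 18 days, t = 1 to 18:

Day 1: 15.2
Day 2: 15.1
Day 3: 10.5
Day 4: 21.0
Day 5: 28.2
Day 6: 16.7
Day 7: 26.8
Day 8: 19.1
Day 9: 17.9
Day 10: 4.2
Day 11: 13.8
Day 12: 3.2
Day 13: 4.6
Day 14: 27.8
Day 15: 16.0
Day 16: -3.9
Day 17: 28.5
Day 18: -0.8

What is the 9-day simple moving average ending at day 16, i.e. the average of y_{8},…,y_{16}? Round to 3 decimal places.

Sum of periods 8–16: 19.1 + 17.9 + 4.2 + 13.8 + 3.2 + 4.6 + 27.8 + 16.0 + (-3.9) = 102.7
Divide by 9: 102.7 / 9 = 11.411

11.411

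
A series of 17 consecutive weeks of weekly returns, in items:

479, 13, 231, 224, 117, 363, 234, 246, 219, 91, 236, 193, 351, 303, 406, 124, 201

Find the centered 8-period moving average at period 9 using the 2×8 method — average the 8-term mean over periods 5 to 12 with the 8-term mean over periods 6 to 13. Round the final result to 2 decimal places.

227.00

Sum over 5–12: 117 + 363 + 234 + 246 + 219 + 91 + 236 + 193 = 1699
Sum over 6–13: 363 + 234 + 246 + 219 + 91 + 236 + 193 + 351 = 1933
CMA at t=9 = (1699 + 1933) / (2·8) = 3632 / 16 = 227.00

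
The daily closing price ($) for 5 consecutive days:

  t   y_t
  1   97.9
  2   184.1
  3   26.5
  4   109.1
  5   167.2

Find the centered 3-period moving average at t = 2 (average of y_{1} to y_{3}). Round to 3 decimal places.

102.833

Sum of periods 1–3: 97.9 + 184.1 + 26.5 = 308.5
Divide by 3: 308.5 / 3 = 102.833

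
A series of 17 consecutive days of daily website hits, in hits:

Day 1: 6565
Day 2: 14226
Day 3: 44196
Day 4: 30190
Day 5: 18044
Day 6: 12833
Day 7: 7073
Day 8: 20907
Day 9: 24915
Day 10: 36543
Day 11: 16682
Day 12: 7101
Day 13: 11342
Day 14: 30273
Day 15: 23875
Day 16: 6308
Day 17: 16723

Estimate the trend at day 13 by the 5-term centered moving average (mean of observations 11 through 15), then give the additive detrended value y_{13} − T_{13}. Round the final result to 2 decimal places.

Trend T_13 = (16682 + 7101 + 11342 + 30273 + 23875) / 5 = 89273/5 = 17854.6000
Detrended value: 11342 − 17854.6000 = -6512.60

-6512.60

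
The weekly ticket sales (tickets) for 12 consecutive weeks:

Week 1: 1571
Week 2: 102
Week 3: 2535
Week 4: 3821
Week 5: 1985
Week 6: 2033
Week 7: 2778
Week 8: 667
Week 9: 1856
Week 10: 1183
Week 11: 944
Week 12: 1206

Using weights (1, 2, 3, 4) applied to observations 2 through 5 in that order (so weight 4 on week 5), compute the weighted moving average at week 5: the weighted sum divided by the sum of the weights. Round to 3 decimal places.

2457.500

Weighted sum: 1·102 + 2·2535 + 3·3821 + 4·1985 = 102 + 5070 + 11463 + 7940 = 24575
Weight total: 1 + 2 + 3 + 4 = 10
WMA = 24575 / 10 = 2457.500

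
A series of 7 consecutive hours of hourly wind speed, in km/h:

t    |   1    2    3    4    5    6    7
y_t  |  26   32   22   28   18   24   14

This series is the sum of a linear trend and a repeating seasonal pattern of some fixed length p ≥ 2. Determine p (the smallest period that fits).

2

First differences y_{t+1} − y_t: 6, -10, 6, -10, 6, -10, …
The difference pattern repeats every 2 terms and not for any smaller step, so p = 2.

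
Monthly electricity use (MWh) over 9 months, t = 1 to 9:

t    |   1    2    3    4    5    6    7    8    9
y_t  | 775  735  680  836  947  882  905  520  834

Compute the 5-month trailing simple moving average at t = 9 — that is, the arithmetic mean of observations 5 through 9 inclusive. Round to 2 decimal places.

817.60

Sum of periods 5–9: 947 + 882 + 905 + 520 + 834 = 4088
Divide by 5: 4088 / 5 = 817.60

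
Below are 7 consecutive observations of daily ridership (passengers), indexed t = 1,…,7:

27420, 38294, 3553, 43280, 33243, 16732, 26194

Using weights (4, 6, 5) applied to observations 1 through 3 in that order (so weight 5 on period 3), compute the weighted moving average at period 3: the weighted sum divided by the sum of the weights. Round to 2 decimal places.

23813.93

Weighted sum: 4·27420 + 6·38294 + 5·3553 = 109680 + 229764 + 17765 = 357209
Weight total: 4 + 6 + 5 = 15
WMA = 357209 / 15 = 23813.93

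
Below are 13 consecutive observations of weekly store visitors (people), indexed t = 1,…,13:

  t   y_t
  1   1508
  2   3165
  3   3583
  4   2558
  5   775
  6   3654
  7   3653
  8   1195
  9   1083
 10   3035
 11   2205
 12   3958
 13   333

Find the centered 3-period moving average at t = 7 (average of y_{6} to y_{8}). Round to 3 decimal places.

Sum of periods 6–8: 3654 + 3653 + 1195 = 8502
Divide by 3: 8502 / 3 = 2834.000

2834.000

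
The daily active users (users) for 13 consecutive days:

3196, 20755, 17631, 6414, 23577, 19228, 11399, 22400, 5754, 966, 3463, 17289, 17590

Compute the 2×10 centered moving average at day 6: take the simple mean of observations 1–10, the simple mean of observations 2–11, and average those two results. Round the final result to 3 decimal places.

13145.350

Sum over 1–10: 3196 + 20755 + 17631 + 6414 + 23577 + 19228 + 11399 + 22400 + 5754 + 966 = 131320
Sum over 2–11: 20755 + 17631 + 6414 + 23577 + 19228 + 11399 + 22400 + 5754 + 966 + 3463 = 131587
CMA at t=6 = (131320 + 131587) / (2·10) = 262907 / 20 = 13145.350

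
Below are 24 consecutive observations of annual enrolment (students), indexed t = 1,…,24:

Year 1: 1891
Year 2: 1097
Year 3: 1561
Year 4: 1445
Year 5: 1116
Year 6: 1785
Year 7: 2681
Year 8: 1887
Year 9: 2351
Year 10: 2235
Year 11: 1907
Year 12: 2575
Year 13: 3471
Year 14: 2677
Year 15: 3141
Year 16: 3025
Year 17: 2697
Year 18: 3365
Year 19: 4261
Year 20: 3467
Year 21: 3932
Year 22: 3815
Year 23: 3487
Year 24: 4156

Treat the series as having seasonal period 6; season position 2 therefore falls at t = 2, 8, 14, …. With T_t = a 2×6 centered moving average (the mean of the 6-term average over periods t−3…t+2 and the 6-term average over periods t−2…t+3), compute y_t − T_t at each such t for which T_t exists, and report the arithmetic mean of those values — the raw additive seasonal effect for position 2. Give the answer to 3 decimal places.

Season position 2 occurs at t = 8, 14, 20 (where T_t is defined).
t=8: T_8 = 2075.08333; y_8 − T_8 = 1887 − 2075.08333 = -188.08333
t=14: T_14 = 2865.16667; y_14 − T_14 = 2677 − 2865.16667 = -188.16667
t=20: T_20 = 3655.33333; y_20 − T_20 = 3467 − 3655.33333 = -188.33333
Mean deviation: (-188.08333 + -188.16667 + -188.33333) / 3 = -188.194

-188.194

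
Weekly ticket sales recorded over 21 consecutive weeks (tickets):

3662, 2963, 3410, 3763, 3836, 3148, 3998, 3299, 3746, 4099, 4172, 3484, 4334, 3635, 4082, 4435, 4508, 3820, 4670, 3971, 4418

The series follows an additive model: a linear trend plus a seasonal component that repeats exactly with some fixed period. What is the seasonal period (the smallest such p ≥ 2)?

6

First differences y_{t+1} − y_t: -699, 447, 353, 73, -688, 850, -699, 447, 353, 73, -688, 850, -699, 447, …
The difference pattern repeats every 6 terms and not for any smaller step, so p = 6.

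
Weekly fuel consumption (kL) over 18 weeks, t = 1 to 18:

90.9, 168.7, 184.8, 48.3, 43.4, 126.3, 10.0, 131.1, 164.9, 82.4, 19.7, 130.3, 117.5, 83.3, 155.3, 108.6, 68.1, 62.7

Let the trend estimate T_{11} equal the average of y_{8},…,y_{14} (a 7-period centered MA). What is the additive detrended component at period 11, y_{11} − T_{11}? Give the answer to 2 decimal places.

Trend T_11 = (131.1 + 164.9 + 82.4 + 19.7 + 130.3 + 117.5 + 83.3) / 7 = 729.2/7 = 104.1714
Detrended value: 19.7 − 104.1714 = -84.47

-84.47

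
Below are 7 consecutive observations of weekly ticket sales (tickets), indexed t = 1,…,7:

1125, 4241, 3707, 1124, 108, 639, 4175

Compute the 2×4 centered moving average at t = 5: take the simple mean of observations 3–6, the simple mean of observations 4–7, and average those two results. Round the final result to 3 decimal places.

1453.000

Sum over 3–6: 3707 + 1124 + 108 + 639 = 5578
Sum over 4–7: 1124 + 108 + 639 + 4175 = 6046
CMA at t=5 = (5578 + 6046) / (2·4) = 11624 / 8 = 1453.000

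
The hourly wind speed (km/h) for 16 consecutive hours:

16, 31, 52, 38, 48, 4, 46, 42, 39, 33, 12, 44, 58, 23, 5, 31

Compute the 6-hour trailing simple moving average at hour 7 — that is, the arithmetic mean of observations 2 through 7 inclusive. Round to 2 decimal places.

36.50

Sum of periods 2–7: 31 + 52 + 38 + 48 + 4 + 46 = 219
Divide by 6: 219 / 6 = 36.50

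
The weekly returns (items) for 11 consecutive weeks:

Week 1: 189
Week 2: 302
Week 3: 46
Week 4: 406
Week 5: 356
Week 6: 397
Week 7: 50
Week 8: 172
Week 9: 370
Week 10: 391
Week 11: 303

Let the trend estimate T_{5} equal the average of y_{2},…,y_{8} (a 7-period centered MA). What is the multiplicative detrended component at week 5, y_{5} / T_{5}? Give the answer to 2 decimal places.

Trend T_5 = (302 + 46 + 406 + 356 + 397 + 50 + 172) / 7 = 1729/7 = 247.0000
Ratio to trend: 356 / 247.0000 = 1.44

1.44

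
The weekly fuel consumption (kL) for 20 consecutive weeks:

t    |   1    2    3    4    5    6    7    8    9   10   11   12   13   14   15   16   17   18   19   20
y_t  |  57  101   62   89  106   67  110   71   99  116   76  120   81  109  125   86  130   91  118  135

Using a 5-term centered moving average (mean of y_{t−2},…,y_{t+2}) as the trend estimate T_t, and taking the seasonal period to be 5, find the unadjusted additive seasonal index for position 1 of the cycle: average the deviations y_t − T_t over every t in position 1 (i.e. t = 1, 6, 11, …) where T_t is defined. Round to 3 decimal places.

-22.067

Season position 1 occurs at t = 6, 11, 16 (where T_t is defined).
t=6: T_6 = 88.60000; y_6 − T_6 = 67 − 88.60000 = -21.60000
t=11: T_11 = 98.40000; y_11 − T_11 = 76 − 98.40000 = -22.40000
t=16: T_16 = 108.20000; y_16 − T_16 = 86 − 108.20000 = -22.20000
Mean deviation: (-21.60000 + -22.40000 + -22.20000) / 3 = -22.067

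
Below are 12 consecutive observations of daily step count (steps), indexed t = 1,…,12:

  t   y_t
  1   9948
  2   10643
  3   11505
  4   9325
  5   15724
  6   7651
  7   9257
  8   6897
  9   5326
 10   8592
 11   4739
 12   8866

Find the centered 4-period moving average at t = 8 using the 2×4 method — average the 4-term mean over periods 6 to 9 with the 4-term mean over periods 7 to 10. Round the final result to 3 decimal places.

7400.375

Sum over 6–9: 7651 + 9257 + 6897 + 5326 = 29131
Sum over 7–10: 9257 + 6897 + 5326 + 8592 = 30072
CMA at t=8 = (29131 + 30072) / (2·4) = 59203 / 8 = 7400.375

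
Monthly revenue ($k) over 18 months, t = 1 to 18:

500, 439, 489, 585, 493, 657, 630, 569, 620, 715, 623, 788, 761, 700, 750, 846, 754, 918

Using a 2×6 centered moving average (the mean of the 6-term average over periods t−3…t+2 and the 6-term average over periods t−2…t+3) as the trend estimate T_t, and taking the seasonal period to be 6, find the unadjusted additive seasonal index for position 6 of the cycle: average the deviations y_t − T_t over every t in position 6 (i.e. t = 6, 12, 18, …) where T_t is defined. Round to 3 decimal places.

Season position 6 occurs at t = 6, 12 (where T_t is defined).
t=6: T_6 = 581.41667; y_6 − T_6 = 657 − 581.41667 = 75.58333
t=12: T_12 = 712.00000; y_12 − T_12 = 788 − 712.00000 = 76.00000
Mean deviation: (75.58333 + 76.00000) / 2 = 75.792

75.792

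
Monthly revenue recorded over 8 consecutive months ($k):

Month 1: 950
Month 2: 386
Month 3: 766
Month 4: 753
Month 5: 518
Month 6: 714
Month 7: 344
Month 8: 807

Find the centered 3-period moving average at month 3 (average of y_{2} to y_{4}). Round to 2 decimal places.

Sum of periods 2–4: 386 + 766 + 753 = 1905
Divide by 3: 1905 / 3 = 635.00

635.00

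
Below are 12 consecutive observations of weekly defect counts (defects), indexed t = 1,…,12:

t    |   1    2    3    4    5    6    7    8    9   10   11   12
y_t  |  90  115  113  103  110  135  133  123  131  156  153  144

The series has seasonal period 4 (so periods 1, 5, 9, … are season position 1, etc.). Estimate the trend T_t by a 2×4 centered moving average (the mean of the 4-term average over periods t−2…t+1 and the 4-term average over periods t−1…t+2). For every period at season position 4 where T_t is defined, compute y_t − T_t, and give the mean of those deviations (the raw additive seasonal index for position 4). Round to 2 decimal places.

Season position 4 occurs at t = 4, 8 (where T_t is defined).
t=4: T_4 = 112.7500; y_4 − T_4 = 103 − 112.7500 = -9.7500
t=8: T_8 = 133.1250; y_8 − T_8 = 123 − 133.1250 = -10.1250
Mean deviation: (-9.7500 + -10.1250) / 2 = -9.94

-9.94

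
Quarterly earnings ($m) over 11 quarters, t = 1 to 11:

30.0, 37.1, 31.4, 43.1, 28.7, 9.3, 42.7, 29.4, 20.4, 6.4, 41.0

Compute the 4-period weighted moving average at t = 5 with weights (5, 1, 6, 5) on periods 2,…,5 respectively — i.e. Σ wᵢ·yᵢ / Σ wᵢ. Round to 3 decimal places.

36.412

Weighted sum: 5·37.1 + 1·31.4 + 6·43.1 + 5·28.7 = 185.5 + 31.4 + 258.6 + 143.5 = 619.0
Weight total: 5 + 1 + 6 + 5 = 17
WMA = 619.0 / 17 = 36.412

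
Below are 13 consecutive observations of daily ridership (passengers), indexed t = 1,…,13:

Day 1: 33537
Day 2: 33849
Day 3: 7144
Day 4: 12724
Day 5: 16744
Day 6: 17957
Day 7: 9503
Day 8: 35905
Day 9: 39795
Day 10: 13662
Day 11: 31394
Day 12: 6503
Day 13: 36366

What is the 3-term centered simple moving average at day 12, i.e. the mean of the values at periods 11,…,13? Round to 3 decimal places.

Sum of periods 11–13: 31394 + 6503 + 36366 = 74263
Divide by 3: 74263 / 3 = 24754.333

24754.333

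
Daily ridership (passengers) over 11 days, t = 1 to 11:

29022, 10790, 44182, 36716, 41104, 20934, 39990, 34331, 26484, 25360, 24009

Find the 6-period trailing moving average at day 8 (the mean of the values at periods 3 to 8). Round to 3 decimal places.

36209.500

Sum of periods 3–8: 44182 + 36716 + 41104 + 20934 + 39990 + 34331 = 217257
Divide by 6: 217257 / 6 = 36209.500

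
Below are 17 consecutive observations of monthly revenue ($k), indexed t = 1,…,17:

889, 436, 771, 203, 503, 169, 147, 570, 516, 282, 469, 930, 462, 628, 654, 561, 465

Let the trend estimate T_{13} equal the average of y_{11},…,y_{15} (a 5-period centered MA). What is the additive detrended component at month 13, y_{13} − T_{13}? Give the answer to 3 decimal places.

-166.600

Trend T_13 = (469 + 930 + 462 + 628 + 654) / 5 = 3143/5 = 628.60000
Detrended value: 462 − 628.60000 = -166.600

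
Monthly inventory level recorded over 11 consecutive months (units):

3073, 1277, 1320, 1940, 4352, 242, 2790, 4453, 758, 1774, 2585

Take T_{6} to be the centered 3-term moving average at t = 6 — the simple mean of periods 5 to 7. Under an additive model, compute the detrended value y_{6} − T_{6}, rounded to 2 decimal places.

-2219.33

Trend T_6 = (4352 + 242 + 2790) / 3 = 7384/3 = 2461.3333
Detrended value: 242 − 2461.3333 = -2219.33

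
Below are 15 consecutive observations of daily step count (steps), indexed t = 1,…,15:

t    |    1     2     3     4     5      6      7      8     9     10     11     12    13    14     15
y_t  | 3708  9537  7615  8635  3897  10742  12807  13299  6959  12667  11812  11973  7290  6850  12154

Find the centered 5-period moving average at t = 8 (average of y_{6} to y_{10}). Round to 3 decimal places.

11294.800

Sum of periods 6–10: 10742 + 12807 + 13299 + 6959 + 12667 = 56474
Divide by 5: 56474 / 5 = 11294.800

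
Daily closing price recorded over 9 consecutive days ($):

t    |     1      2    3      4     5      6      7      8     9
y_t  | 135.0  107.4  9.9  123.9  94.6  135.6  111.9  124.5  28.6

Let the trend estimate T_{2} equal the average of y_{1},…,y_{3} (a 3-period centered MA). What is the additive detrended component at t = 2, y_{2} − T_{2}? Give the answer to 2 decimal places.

23.30

Trend T_2 = (135.0 + 107.4 + 9.9) / 3 = 252.3/3 = 84.1000
Detrended value: 107.4 − 84.1000 = 23.30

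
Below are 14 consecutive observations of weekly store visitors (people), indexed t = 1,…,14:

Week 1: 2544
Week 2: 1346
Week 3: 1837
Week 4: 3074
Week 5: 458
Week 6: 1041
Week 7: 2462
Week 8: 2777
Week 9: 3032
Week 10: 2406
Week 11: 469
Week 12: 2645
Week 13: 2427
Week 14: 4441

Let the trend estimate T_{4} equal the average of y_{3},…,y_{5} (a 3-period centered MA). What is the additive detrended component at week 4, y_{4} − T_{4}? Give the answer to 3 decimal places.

1284.333

Trend T_4 = (1837 + 3074 + 458) / 3 = 5369/3 = 1789.66667
Detrended value: 3074 − 1789.66667 = 1284.333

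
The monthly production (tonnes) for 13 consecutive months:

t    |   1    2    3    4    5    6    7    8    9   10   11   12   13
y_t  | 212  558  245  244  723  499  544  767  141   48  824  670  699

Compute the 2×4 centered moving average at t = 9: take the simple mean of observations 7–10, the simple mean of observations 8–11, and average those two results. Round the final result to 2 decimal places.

Sum over 7–10: 544 + 767 + 141 + 48 = 1500
Sum over 8–11: 767 + 141 + 48 + 824 = 1780
CMA at t=9 = (1500 + 1780) / (2·4) = 3280 / 8 = 410.00

410.00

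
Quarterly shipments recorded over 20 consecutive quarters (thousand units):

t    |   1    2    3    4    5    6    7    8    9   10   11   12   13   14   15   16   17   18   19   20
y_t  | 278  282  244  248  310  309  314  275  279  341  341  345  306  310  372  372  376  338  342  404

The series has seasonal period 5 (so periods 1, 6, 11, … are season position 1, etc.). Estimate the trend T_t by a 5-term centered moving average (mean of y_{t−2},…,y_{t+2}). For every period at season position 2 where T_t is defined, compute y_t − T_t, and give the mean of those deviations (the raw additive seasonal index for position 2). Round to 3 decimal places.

Season position 2 occurs at t = 7, 12, 17 (where T_t is defined).
t=7: T_7 = 297.40000; y_7 − T_7 = 314 − 297.40000 = 16.60000
t=12: T_12 = 328.60000; y_12 − T_12 = 345 − 328.60000 = 16.40000
t=17: T_17 = 360.00000; y_17 − T_17 = 376 − 360.00000 = 16.00000
Mean deviation: (16.60000 + 16.40000 + 16.00000) / 3 = 16.333

16.333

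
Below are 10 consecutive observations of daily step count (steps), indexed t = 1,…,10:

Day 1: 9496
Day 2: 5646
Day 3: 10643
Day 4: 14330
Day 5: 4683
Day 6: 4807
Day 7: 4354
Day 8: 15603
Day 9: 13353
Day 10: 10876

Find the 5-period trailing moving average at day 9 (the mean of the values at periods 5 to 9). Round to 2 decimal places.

8560.00

Sum of periods 5–9: 4683 + 4807 + 4354 + 15603 + 13353 = 42800
Divide by 5: 42800 / 5 = 8560.00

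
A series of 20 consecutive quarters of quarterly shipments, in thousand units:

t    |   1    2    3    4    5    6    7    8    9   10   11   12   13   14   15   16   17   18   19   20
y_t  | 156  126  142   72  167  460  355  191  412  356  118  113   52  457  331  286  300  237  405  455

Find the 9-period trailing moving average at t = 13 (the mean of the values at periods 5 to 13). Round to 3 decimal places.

247.111

Sum of periods 5–13: 167 + 460 + 355 + 191 + 412 + 356 + 118 + 113 + 52 = 2224
Divide by 9: 2224 / 9 = 247.111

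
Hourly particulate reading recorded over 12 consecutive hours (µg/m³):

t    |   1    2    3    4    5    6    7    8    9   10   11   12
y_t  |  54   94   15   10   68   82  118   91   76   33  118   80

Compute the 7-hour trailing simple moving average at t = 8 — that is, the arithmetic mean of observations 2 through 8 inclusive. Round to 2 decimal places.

Sum of periods 2–8: 94 + 15 + 10 + 68 + 82 + 118 + 91 = 478
Divide by 7: 478 / 7 = 68.29

68.29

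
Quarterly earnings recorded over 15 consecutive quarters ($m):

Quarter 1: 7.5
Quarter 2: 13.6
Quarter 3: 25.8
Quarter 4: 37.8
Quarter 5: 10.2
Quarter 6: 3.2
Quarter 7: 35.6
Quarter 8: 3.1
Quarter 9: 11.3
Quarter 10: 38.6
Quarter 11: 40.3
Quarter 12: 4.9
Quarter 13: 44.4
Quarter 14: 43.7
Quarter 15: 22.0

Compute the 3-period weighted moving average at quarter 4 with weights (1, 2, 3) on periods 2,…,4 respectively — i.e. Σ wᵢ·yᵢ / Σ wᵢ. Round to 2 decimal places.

29.77

Weighted sum: 1·13.6 + 2·25.8 + 3·37.8 = 13.6 + 51.6 + 113.4 = 178.6
Weight total: 1 + 2 + 3 = 6
WMA = 178.6 / 6 = 29.77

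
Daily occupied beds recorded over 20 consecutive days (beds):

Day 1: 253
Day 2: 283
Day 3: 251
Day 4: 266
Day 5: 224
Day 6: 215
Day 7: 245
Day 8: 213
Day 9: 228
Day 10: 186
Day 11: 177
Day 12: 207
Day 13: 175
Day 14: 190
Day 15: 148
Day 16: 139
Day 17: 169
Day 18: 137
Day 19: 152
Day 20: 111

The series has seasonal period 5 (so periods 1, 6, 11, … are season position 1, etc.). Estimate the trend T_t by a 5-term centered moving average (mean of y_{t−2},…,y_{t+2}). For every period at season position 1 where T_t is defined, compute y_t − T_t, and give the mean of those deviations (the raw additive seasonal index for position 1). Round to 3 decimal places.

Season position 1 occurs at t = 6, 11, 16 (where T_t is defined).
t=6: T_6 = 232.60000; y_6 − T_6 = 215 − 232.60000 = -17.60000
t=11: T_11 = 194.60000; y_11 − T_11 = 177 − 194.60000 = -17.60000
t=16: T_16 = 156.60000; y_16 − T_16 = 139 − 156.60000 = -17.60000
Mean deviation: (-17.60000 + -17.60000 + -17.60000) / 3 = -17.600

-17.600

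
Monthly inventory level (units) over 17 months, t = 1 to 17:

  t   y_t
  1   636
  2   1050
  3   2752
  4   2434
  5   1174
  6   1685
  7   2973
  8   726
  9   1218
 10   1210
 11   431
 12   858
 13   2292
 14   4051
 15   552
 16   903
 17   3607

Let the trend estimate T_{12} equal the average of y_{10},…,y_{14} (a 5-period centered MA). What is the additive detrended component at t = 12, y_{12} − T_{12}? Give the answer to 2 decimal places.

Trend T_12 = (1210 + 431 + 858 + 2292 + 4051) / 5 = 8842/5 = 1768.4000
Detrended value: 858 − 1768.4000 = -910.40

-910.40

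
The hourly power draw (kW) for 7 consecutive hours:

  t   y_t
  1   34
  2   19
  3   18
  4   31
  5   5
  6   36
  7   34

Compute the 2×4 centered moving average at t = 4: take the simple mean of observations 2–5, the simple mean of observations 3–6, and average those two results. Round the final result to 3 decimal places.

Sum over 2–5: 19 + 18 + 31 + 5 = 73
Sum over 3–6: 18 + 31 + 5 + 36 = 90
CMA at t=4 = (73 + 90) / (2·4) = 163 / 8 = 20.375

20.375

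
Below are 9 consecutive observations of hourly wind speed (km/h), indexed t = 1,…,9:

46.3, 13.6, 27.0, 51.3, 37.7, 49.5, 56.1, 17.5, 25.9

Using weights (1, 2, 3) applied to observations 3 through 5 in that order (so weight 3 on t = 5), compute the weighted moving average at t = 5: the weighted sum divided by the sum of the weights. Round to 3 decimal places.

Weighted sum: 1·27.0 + 2·51.3 + 3·37.7 = 27.0 + 102.6 + 113.1 = 242.7
Weight total: 1 + 2 + 3 = 6
WMA = 242.7 / 6 = 40.450

40.450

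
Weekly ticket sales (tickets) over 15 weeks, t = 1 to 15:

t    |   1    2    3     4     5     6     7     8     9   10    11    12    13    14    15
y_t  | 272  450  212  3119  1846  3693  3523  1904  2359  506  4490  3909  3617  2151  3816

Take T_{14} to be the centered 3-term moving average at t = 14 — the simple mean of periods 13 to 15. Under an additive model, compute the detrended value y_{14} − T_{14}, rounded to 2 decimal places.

Trend T_14 = (3617 + 2151 + 3816) / 3 = 9584/3 = 3194.6667
Detrended value: 2151 − 3194.6667 = -1043.67

-1043.67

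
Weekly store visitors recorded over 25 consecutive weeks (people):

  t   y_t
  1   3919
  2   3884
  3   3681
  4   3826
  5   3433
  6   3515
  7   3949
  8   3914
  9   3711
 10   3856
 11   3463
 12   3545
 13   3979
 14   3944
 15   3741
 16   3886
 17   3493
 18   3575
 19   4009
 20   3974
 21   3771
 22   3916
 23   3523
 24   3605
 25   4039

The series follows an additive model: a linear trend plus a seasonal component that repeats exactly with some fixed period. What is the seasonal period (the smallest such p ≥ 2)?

6

First differences y_{t+1} − y_t: -35, -203, 145, -393, 82, 434, -35, -203, 145, -393, 82, 434, -35, -203, …
The difference pattern repeats every 6 terms and not for any smaller step, so p = 6.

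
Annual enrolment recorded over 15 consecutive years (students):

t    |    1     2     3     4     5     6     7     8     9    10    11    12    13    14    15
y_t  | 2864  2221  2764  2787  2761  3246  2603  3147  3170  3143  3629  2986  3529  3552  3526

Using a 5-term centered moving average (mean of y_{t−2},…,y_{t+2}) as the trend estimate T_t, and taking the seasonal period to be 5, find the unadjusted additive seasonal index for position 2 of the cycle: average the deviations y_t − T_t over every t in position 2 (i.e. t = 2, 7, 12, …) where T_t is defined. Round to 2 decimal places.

-382.10

Season position 2 occurs at t = 7, 12 (where T_t is defined).
t=7: T_7 = 2985.4000; y_7 − T_7 = 2603 − 2985.4000 = -382.4000
t=12: T_12 = 3367.8000; y_12 − T_12 = 2986 − 3367.8000 = -381.8000
Mean deviation: (-382.4000 + -381.8000) / 2 = -382.10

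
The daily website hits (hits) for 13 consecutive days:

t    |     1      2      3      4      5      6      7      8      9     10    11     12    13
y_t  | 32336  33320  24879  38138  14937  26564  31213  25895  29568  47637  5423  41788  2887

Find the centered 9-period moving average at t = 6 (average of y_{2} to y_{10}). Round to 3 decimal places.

Sum of periods 2–10: 33320 + 24879 + 38138 + 14937 + 26564 + 31213 + 25895 + 29568 + 47637 = 272151
Divide by 9: 272151 / 9 = 30239.000

30239.000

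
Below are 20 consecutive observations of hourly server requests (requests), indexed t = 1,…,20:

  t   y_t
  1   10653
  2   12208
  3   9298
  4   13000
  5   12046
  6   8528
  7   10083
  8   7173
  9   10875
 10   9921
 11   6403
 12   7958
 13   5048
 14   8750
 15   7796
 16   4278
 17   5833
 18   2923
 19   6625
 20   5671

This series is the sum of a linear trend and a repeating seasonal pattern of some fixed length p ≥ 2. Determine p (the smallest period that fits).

First differences y_{t+1} − y_t: 1555, -2910, 3702, -954, -3518, 1555, -2910, 3702, -954, -3518, 1555, -2910, …
The difference pattern repeats every 5 terms and not for any smaller step, so p = 5.

5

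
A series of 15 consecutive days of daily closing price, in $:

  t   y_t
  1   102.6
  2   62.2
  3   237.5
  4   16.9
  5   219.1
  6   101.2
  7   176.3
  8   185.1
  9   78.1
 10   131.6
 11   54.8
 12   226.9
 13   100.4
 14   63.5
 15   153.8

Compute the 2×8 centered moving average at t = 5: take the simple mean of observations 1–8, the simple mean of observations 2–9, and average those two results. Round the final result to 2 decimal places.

Sum over 1–8: 102.6 + 62.2 + 237.5 + 16.9 + 219.1 + 101.2 + 176.3 + 185.1 = 1100.9
Sum over 2–9: 62.2 + 237.5 + 16.9 + 219.1 + 101.2 + 176.3 + 185.1 + 78.1 = 1076.4
CMA at t=5 = (1100.9 + 1076.4) / (2·8) = 2177.3 / 16 = 136.08

136.08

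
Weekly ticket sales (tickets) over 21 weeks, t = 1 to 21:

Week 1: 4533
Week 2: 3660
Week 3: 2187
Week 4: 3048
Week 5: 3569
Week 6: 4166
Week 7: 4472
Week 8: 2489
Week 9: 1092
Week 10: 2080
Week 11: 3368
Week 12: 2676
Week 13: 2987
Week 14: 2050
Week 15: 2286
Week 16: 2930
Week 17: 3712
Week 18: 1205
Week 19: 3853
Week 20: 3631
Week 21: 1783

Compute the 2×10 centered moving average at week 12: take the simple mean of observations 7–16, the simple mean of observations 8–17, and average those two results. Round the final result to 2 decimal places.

2605.00

Sum over 7–16: 4472 + 2489 + 1092 + 2080 + 3368 + 2676 + 2987 + 2050 + 2286 + 2930 = 26430
Sum over 8–17: 2489 + 1092 + 2080 + 3368 + 2676 + 2987 + 2050 + 2286 + 2930 + 3712 = 25670
CMA at t=12 = (26430 + 25670) / (2·10) = 52100 / 20 = 2605.00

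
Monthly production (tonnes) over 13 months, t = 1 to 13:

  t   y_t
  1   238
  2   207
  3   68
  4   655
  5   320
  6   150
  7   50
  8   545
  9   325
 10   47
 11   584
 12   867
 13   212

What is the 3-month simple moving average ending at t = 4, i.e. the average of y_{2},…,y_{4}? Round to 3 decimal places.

310.000

Sum of periods 2–4: 207 + 68 + 655 = 930
Divide by 3: 930 / 3 = 310.000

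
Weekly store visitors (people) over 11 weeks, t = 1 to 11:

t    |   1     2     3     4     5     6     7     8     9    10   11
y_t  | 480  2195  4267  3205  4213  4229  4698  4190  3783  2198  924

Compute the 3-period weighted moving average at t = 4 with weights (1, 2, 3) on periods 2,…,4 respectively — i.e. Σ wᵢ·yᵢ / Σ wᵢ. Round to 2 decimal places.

Weighted sum: 1·2195 + 2·4267 + 3·3205 = 2195 + 8534 + 9615 = 20344
Weight total: 1 + 2 + 3 = 6
WMA = 20344 / 6 = 3390.67

3390.67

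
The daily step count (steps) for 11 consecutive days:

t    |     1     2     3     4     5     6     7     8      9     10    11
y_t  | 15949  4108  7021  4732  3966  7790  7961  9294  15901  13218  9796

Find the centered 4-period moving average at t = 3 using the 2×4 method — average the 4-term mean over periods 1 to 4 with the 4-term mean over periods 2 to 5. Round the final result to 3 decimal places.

6454.625

Sum over 1–4: 15949 + 4108 + 7021 + 4732 = 31810
Sum over 2–5: 4108 + 7021 + 4732 + 3966 = 19827
CMA at t=3 = (31810 + 19827) / (2·4) = 51637 / 8 = 6454.625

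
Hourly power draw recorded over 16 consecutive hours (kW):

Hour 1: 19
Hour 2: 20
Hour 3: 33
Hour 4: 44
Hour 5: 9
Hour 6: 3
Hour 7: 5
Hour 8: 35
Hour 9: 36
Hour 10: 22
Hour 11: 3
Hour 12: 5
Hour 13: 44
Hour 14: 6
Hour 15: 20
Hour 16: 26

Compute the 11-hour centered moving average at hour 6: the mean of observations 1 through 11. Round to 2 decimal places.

20.82

Sum of periods 1–11: 19 + 20 + 33 + 44 + 9 + 3 + 5 + 35 + 36 + 22 + 3 = 229
Divide by 11: 229 / 11 = 20.82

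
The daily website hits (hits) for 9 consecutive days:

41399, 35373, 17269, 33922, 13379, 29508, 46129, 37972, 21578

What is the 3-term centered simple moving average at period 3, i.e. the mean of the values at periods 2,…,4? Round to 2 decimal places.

28854.67

Sum of periods 2–4: 35373 + 17269 + 33922 = 86564
Divide by 3: 86564 / 3 = 28854.67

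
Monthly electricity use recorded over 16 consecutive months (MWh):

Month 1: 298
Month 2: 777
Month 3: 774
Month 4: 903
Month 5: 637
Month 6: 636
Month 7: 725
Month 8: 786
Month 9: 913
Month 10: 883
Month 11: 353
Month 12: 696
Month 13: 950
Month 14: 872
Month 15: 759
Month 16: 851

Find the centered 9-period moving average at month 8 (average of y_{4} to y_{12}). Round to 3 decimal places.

Sum of periods 4–12: 903 + 637 + 636 + 725 + 786 + 913 + 883 + 353 + 696 = 6532
Divide by 9: 6532 / 9 = 725.778

725.778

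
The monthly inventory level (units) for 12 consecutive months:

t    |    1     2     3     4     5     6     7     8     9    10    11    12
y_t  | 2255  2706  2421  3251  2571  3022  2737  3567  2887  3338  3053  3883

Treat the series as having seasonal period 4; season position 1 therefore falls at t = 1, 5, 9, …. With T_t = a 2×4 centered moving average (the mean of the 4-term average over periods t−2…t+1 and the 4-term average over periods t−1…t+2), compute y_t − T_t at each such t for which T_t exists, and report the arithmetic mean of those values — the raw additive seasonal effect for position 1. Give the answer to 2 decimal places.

-284.75

Season position 1 occurs at t = 5, 9 (where T_t is defined).
t=5: T_5 = 2855.7500; y_5 − T_5 = 2571 − 2855.7500 = -284.7500
t=9: T_9 = 3171.7500; y_9 − T_9 = 2887 − 3171.7500 = -284.7500
Mean deviation: (-284.7500 + -284.7500) / 2 = -284.75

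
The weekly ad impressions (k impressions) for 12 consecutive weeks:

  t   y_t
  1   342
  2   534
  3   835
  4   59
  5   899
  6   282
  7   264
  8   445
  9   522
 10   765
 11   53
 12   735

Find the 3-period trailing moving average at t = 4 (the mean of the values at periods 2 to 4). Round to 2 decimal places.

476.00

Sum of periods 2–4: 534 + 835 + 59 = 1428
Divide by 3: 1428 / 3 = 476.00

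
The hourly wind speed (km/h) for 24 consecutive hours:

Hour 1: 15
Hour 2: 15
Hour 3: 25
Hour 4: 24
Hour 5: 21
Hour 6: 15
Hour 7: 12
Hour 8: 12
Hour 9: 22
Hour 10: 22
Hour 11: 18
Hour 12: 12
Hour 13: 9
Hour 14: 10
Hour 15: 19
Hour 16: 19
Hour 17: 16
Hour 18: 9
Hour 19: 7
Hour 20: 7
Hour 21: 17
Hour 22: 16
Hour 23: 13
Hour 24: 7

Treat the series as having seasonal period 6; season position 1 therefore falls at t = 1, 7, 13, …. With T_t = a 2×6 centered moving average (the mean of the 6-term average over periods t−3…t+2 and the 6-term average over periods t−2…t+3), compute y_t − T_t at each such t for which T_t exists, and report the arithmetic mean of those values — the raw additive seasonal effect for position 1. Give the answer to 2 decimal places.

Season position 1 occurs at t = 7, 13, 19 (where T_t is defined).
t=7: T_7 = 17.5000; y_7 − T_7 = 12 − 17.5000 = -5.5000
t=13: T_13 = 14.7500; y_13 − T_13 = 9 − 14.7500 = -5.7500
t=19: T_19 = 12.2500; y_19 − T_19 = 7 − 12.2500 = -5.2500
Mean deviation: (-5.5000 + -5.7500 + -5.2500) / 3 = -5.50

-5.50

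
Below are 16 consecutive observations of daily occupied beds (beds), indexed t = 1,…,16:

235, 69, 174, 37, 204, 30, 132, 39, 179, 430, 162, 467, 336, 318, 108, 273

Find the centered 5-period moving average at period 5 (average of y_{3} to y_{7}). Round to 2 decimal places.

Sum of periods 3–7: 174 + 37 + 204 + 30 + 132 = 577
Divide by 5: 577 / 5 = 115.40

115.40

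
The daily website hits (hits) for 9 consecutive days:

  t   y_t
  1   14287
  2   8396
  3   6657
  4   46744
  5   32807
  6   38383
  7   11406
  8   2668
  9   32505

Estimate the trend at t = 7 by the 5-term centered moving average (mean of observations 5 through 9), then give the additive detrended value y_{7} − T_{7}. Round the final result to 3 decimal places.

-12147.800

Trend T_7 = (32807 + 38383 + 11406 + 2668 + 32505) / 5 = 117769/5 = 23553.80000
Detrended value: 11406 − 23553.80000 = -12147.800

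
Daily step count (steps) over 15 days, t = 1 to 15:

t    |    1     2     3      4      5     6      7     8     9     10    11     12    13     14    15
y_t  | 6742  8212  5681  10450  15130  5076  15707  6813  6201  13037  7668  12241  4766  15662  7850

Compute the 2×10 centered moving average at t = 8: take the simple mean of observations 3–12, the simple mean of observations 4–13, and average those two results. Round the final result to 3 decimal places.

9754.650

Sum over 3–12: 5681 + 10450 + 15130 + 5076 + 15707 + 6813 + 6201 + 13037 + 7668 + 12241 = 98004
Sum over 4–13: 10450 + 15130 + 5076 + 15707 + 6813 + 6201 + 13037 + 7668 + 12241 + 4766 = 97089
CMA at t=8 = (98004 + 97089) / (2·10) = 195093 / 20 = 9754.650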